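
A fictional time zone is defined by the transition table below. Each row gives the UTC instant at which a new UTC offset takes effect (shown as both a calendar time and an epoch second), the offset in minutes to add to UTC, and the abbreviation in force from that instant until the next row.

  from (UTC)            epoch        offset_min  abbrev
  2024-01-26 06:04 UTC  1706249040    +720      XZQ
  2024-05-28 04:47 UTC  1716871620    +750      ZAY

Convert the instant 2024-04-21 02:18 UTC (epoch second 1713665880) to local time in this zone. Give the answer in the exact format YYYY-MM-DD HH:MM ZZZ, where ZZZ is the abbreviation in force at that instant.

2024-04-21 14:18 XZQ

Query: 2024-04-21 02:18 UTC
Rule 1/2 (XZQ, +12:00): 2024-01-26 06:04 UTC ≤ query < 2024-05-28 04:47 UTC
2·60 + 18 + 720 = 858 min
858 = 0·1440 + 858; 858 = 14·60 + 18 → 14:18, same day
→ 2024-04-21 14:18 XZQ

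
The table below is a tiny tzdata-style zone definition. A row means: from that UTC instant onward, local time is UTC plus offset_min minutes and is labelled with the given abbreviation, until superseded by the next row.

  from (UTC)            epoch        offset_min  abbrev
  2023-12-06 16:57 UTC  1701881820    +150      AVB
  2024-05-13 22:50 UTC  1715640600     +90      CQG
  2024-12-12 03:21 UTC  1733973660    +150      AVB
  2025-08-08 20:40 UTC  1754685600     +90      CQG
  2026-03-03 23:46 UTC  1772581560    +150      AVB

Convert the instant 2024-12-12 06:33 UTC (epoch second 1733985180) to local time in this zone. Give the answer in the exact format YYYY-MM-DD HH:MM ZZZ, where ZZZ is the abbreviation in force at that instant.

Query: 2024-12-12 06:33 UTC
Rule 3/5 (AVB, +02:30): 2024-12-12 03:21 UTC ≤ query < 2025-08-08 20:40 UTC
6·60 + 33 + 150 = 543 min
543 = 0·1440 + 543; 543 = 9·60 + 3 → 09:03, same day
→ 2024-12-12 09:03 AVB

2024-12-12 09:03 AVB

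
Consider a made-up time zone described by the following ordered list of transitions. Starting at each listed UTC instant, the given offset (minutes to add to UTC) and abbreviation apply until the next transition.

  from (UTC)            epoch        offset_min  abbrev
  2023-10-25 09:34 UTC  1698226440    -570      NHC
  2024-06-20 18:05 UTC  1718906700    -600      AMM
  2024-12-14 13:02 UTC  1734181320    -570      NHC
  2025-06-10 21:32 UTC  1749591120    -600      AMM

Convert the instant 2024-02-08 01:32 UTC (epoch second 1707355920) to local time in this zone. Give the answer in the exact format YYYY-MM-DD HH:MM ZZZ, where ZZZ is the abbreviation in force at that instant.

Query: 2024-02-08 01:32 UTC
Rule 1/4 (NHC, -09:30): 2023-10-25 09:34 UTC ≤ query < 2024-06-20 18:05 UTC
1·60 + 32 - 570 = -478 min
-478 = -1·1440 + 962; 962 = 16·60 + 2 → 16:02, 2024-02-08 - 1 day = 2024-02-07
→ 2024-02-07 16:02 NHC

2024-02-07 16:02 NHC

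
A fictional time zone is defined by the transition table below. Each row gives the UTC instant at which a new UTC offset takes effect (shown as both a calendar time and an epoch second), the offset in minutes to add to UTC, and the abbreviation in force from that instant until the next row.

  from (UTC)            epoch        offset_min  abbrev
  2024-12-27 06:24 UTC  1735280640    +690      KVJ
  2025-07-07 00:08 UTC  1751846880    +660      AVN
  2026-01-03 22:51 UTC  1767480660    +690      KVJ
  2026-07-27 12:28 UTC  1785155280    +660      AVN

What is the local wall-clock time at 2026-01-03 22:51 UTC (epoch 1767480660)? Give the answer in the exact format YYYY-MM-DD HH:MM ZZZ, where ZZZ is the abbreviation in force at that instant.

2026-01-04 10:21 KVJ

Query: 2026-01-03 22:51 UTC
Rule 3/4 (KVJ, +11:30): 2026-01-03 22:51 UTC ≤ query < 2026-07-27 12:28 UTC
22·60 + 51 + 690 = 2061 min
2061 = 1·1440 + 621; 621 = 10·60 + 21 → 10:21, 2026-01-03 + 1 day = 2026-01-04
→ 2026-01-04 10:21 KVJ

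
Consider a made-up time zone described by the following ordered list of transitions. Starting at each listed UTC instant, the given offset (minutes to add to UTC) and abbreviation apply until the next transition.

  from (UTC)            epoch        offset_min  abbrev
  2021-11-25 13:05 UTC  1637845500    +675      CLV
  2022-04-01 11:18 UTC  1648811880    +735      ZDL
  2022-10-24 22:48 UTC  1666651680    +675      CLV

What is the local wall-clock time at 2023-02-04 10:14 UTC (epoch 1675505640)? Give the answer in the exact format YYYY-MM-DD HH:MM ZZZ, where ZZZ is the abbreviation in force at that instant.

2023-02-04 21:29 CLV

Query: 2023-02-04 10:14 UTC
Rule 3/3 (CLV, +11:15): 2022-10-24 22:48 UTC ≤ query < +∞
10·60 + 14 + 675 = 1289 min
1289 = 0·1440 + 1289; 1289 = 21·60 + 29 → 21:29, same day
→ 2023-02-04 21:29 CLV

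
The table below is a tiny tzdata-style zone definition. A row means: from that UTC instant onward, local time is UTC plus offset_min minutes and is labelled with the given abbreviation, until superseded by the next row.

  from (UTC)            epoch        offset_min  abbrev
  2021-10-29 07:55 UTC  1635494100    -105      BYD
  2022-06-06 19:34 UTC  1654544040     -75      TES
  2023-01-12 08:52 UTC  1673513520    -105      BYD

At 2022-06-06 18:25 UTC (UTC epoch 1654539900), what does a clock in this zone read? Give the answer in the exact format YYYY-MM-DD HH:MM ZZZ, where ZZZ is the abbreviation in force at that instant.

2022-06-06 16:40 BYD

Query: 2022-06-06 18:25 UTC
Rule 1/3 (BYD, -01:45): 2021-10-29 07:55 UTC ≤ query < 2022-06-06 19:34 UTC
18·60 + 25 - 105 = 1000 min
1000 = 0·1440 + 1000; 1000 = 16·60 + 40 → 16:40, same day
→ 2022-06-06 16:40 BYD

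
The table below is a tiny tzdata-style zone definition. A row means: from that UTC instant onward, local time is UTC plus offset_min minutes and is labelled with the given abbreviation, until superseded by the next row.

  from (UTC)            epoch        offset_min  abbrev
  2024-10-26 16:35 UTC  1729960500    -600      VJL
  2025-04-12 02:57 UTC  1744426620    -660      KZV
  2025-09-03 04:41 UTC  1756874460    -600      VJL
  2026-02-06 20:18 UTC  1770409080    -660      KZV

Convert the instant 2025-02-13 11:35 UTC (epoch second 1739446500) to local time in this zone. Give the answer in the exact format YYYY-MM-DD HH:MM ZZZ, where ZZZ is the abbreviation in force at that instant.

2025-02-13 01:35 VJL

Query: 2025-02-13 11:35 UTC
Rule 1/4 (VJL, -10:00): 2024-10-26 16:35 UTC ≤ query < 2025-04-12 02:57 UTC
11·60 + 35 - 600 = 95 min
95 = 0·1440 + 95; 95 = 1·60 + 35 → 01:35, same day
→ 2025-02-13 01:35 VJL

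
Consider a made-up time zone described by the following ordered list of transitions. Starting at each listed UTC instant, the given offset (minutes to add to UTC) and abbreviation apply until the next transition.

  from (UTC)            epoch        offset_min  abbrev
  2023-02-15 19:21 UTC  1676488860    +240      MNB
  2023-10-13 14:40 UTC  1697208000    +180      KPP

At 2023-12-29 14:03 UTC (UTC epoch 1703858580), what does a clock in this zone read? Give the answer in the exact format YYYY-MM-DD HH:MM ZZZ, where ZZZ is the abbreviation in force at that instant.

Query: 2023-12-29 14:03 UTC
Rule 2/2 (KPP, +03:00): 2023-10-13 14:40 UTC ≤ query < +∞
14·60 + 3 + 180 = 1023 min
1023 = 0·1440 + 1023; 1023 = 17·60 + 3 → 17:03, same day
→ 2023-12-29 17:03 KPP

2023-12-29 17:03 KPP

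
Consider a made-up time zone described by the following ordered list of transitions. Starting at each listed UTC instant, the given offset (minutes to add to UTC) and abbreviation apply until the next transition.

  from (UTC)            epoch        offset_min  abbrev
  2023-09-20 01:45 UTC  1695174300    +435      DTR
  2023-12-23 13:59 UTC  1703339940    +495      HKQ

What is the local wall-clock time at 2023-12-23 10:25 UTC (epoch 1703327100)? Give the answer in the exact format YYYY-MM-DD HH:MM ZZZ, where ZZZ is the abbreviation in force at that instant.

2023-12-23 17:40 DTR

Query: 2023-12-23 10:25 UTC
Rule 1/2 (DTR, +07:15): 2023-09-20 01:45 UTC ≤ query < 2023-12-23 13:59 UTC
10·60 + 25 + 435 = 1060 min
1060 = 0·1440 + 1060; 1060 = 17·60 + 40 → 17:40, same day
→ 2023-12-23 17:40 DTR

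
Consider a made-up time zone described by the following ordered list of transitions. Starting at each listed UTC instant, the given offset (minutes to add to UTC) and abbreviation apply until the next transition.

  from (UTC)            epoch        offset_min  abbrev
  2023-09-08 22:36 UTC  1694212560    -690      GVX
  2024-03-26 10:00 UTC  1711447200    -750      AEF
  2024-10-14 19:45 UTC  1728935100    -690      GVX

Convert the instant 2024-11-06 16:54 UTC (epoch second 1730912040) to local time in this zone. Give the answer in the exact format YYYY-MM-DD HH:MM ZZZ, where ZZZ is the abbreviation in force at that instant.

Query: 2024-11-06 16:54 UTC
Rule 3/3 (GVX, -11:30): 2024-10-14 19:45 UTC ≤ query < +∞
16·60 + 54 - 690 = 324 min
324 = 0·1440 + 324; 324 = 5·60 + 24 → 05:24, same day
→ 2024-11-06 05:24 GVX

2024-11-06 05:24 GVX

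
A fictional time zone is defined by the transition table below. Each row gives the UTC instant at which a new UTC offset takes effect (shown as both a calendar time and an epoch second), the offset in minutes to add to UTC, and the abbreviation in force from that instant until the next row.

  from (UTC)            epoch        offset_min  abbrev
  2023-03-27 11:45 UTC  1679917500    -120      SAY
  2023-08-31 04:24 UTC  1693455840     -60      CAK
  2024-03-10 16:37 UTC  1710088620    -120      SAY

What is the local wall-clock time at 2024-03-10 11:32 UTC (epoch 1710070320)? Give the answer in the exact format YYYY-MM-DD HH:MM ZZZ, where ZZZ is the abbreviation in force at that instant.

2024-03-10 10:32 CAK

Query: 2024-03-10 11:32 UTC
Rule 2/3 (CAK, -01:00): 2023-08-31 04:24 UTC ≤ query < 2024-03-10 16:37 UTC
11·60 + 32 - 60 = 632 min
632 = 0·1440 + 632; 632 = 10·60 + 32 → 10:32, same day
→ 2024-03-10 10:32 CAK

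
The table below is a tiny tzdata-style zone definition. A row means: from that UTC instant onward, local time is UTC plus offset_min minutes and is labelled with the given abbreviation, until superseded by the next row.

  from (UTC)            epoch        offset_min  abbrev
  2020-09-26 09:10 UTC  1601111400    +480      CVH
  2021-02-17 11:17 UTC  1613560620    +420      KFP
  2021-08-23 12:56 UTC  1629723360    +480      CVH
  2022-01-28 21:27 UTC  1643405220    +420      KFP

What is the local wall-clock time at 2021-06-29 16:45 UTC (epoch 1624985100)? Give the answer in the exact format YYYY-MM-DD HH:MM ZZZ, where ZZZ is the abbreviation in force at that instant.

2021-06-29 23:45 KFP

Query: 2021-06-29 16:45 UTC
Rule 2/4 (KFP, +07:00): 2021-02-17 11:17 UTC ≤ query < 2021-08-23 12:56 UTC
16·60 + 45 + 420 = 1425 min
1425 = 0·1440 + 1425; 1425 = 23·60 + 45 → 23:45, same day
→ 2021-06-29 23:45 KFP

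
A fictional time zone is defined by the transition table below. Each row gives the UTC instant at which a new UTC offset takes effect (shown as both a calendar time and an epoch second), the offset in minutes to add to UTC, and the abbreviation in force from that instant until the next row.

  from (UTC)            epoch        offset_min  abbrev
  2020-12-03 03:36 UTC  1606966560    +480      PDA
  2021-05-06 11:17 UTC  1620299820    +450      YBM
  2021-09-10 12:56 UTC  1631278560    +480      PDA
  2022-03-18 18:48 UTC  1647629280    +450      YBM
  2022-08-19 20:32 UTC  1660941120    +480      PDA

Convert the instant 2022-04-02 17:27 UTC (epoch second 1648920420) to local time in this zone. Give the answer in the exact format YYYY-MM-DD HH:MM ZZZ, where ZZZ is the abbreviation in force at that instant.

Query: 2022-04-02 17:27 UTC
Rule 4/5 (YBM, +07:30): 2022-03-18 18:48 UTC ≤ query < 2022-08-19 20:32 UTC
17·60 + 27 + 450 = 1497 min
1497 = 1·1440 + 57; 57 = 0·60 + 57 → 00:57, 2022-04-02 + 1 day = 2022-04-03
→ 2022-04-03 00:57 YBM

2022-04-03 00:57 YBM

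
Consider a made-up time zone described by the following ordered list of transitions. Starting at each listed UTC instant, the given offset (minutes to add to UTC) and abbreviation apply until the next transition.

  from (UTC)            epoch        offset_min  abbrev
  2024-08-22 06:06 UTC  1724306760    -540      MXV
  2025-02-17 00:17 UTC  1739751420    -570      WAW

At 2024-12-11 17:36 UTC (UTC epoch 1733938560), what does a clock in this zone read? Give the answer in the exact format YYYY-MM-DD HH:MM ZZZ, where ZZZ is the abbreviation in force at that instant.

Query: 2024-12-11 17:36 UTC
Rule 1/2 (MXV, -09:00): 2024-08-22 06:06 UTC ≤ query < 2025-02-17 00:17 UTC
17·60 + 36 - 540 = 516 min
516 = 0·1440 + 516; 516 = 8·60 + 36 → 08:36, same day
→ 2024-12-11 08:36 MXV

2024-12-11 08:36 MXV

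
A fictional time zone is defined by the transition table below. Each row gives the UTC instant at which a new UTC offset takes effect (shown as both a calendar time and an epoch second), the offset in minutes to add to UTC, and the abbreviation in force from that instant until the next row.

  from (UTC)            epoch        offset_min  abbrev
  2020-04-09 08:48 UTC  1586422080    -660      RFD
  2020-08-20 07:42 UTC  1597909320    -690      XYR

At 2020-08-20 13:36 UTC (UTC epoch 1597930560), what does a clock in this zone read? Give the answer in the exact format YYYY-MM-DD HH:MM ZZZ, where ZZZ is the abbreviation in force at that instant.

2020-08-20 02:06 XYR

Query: 2020-08-20 13:36 UTC
Rule 2/2 (XYR, -11:30): 2020-08-20 07:42 UTC ≤ query < +∞
13·60 + 36 - 690 = 126 min
126 = 0·1440 + 126; 126 = 2·60 + 6 → 02:06, same day
→ 2020-08-20 02:06 XYR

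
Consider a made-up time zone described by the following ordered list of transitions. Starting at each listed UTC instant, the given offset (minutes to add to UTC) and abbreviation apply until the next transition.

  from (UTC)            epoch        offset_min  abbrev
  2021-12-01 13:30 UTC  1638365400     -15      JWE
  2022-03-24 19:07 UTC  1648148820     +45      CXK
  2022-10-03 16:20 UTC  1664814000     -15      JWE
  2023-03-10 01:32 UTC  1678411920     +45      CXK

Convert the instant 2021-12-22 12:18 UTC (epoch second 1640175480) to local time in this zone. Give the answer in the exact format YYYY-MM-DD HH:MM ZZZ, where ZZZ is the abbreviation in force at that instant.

2021-12-22 12:03 JWE

Query: 2021-12-22 12:18 UTC
Rule 1/4 (JWE, -00:15): 2021-12-01 13:30 UTC ≤ query < 2022-03-24 19:07 UTC
12·60 + 18 - 15 = 723 min
723 = 0·1440 + 723; 723 = 12·60 + 3 → 12:03, same day
→ 2021-12-22 12:03 JWE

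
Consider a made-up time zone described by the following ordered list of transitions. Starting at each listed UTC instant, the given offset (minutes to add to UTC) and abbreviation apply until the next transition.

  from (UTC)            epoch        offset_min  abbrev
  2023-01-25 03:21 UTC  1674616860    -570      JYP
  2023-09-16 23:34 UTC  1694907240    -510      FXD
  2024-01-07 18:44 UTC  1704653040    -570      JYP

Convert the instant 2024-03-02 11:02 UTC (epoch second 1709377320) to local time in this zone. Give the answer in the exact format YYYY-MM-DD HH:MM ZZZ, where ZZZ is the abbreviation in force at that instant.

Query: 2024-03-02 11:02 UTC
Rule 3/3 (JYP, -09:30): 2024-01-07 18:44 UTC ≤ query < +∞
11·60 + 2 - 570 = 92 min
92 = 0·1440 + 92; 92 = 1·60 + 32 → 01:32, same day
→ 2024-03-02 01:32 JYP

2024-03-02 01:32 JYP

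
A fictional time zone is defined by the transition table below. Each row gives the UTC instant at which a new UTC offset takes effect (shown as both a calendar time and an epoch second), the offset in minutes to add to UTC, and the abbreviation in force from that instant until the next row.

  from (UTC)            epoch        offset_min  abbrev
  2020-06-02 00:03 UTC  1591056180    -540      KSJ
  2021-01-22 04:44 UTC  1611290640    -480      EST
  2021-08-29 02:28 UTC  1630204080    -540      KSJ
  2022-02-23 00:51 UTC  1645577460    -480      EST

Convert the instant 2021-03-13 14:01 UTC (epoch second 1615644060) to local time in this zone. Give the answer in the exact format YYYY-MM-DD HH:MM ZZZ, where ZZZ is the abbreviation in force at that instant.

2021-03-13 06:01 EST

Query: 2021-03-13 14:01 UTC
Rule 2/4 (EST, -08:00): 2021-01-22 04:44 UTC ≤ query < 2021-08-29 02:28 UTC
14·60 + 1 - 480 = 361 min
361 = 0·1440 + 361; 361 = 6·60 + 1 → 06:01, same day
→ 2021-03-13 06:01 EST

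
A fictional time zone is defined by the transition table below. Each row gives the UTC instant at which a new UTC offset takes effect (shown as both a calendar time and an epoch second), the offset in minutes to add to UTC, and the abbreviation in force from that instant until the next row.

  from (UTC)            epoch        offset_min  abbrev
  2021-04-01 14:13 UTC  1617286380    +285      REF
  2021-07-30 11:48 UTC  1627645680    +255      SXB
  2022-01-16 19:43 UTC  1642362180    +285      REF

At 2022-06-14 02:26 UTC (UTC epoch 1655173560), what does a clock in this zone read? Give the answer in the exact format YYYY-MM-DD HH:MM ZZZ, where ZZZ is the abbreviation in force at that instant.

2022-06-14 07:11 REF

Query: 2022-06-14 02:26 UTC
Rule 3/3 (REF, +04:45): 2022-01-16 19:43 UTC ≤ query < +∞
2·60 + 26 + 285 = 431 min
431 = 0·1440 + 431; 431 = 7·60 + 11 → 07:11, same day
→ 2022-06-14 07:11 REF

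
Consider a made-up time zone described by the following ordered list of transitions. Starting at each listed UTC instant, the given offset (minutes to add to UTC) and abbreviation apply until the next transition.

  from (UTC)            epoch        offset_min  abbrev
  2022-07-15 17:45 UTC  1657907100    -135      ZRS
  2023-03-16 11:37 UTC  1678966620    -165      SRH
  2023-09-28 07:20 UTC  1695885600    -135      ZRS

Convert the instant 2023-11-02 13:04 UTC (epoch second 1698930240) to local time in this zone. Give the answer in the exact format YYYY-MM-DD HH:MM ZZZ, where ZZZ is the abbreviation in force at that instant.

2023-11-02 10:49 ZRS

Query: 2023-11-02 13:04 UTC
Rule 3/3 (ZRS, -02:15): 2023-09-28 07:20 UTC ≤ query < +∞
13·60 + 4 - 135 = 649 min
649 = 0·1440 + 649; 649 = 10·60 + 49 → 10:49, same day
→ 2023-11-02 10:49 ZRS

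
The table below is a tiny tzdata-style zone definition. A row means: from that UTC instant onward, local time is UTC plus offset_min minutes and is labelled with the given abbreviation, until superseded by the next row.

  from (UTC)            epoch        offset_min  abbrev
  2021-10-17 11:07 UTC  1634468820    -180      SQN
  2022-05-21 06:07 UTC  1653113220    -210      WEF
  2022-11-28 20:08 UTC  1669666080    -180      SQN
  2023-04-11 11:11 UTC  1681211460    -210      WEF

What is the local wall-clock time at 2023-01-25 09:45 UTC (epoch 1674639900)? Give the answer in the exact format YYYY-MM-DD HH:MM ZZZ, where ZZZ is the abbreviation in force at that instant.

2023-01-25 06:45 SQN

Query: 2023-01-25 09:45 UTC
Rule 3/4 (SQN, -03:00): 2022-11-28 20:08 UTC ≤ query < 2023-04-11 11:11 UTC
9·60 + 45 - 180 = 405 min
405 = 0·1440 + 405; 405 = 6·60 + 45 → 06:45, same day
→ 2023-01-25 06:45 SQN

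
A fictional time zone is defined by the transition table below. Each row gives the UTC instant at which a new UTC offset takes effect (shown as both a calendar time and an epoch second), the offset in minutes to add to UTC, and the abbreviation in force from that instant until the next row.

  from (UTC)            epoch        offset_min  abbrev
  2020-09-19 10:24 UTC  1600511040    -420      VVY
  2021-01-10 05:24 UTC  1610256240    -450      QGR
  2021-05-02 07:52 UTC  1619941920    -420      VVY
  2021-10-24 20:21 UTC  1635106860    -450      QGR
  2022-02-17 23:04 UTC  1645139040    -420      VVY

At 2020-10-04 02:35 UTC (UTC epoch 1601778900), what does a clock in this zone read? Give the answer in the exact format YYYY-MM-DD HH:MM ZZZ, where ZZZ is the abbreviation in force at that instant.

Query: 2020-10-04 02:35 UTC
Rule 1/5 (VVY, -07:00): 2020-09-19 10:24 UTC ≤ query < 2021-01-10 05:24 UTC
2·60 + 35 - 420 = -265 min
-265 = -1·1440 + 1175; 1175 = 19·60 + 35 → 19:35, 2020-10-04 - 1 day = 2020-10-03
→ 2020-10-03 19:35 VVY

2020-10-03 19:35 VVY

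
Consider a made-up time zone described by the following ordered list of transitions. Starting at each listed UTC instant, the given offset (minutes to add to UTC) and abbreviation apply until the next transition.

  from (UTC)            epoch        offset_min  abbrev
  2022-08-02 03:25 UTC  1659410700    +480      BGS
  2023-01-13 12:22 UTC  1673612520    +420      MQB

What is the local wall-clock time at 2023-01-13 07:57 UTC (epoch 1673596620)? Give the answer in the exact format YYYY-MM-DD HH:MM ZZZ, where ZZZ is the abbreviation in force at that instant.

Query: 2023-01-13 07:57 UTC
Rule 1/2 (BGS, +08:00): 2022-08-02 03:25 UTC ≤ query < 2023-01-13 12:22 UTC
7·60 + 57 + 480 = 957 min
957 = 0·1440 + 957; 957 = 15·60 + 57 → 15:57, same day
→ 2023-01-13 15:57 BGS

2023-01-13 15:57 BGS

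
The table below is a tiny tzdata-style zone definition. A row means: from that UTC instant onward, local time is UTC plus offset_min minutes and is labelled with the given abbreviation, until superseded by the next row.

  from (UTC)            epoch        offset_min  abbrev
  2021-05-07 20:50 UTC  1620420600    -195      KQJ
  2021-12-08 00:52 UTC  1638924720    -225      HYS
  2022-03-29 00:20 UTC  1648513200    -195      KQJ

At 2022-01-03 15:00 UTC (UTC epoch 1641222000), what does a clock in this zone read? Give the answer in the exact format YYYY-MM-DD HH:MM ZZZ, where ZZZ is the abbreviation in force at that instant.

Query: 2022-01-03 15:00 UTC
Rule 2/3 (HYS, -03:45): 2021-12-08 00:52 UTC ≤ query < 2022-03-29 00:20 UTC
15·60 + 0 - 225 = 675 min
675 = 0·1440 + 675; 675 = 11·60 + 15 → 11:15, same day
→ 2022-01-03 11:15 HYS

2022-01-03 11:15 HYS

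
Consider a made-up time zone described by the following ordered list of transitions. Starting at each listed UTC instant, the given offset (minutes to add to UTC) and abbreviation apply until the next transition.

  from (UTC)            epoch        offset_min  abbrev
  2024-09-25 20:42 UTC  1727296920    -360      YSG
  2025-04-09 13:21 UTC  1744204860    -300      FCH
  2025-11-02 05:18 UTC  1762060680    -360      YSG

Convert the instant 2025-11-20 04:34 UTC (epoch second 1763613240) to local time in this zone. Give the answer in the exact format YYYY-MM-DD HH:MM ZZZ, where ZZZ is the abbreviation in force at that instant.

Query: 2025-11-20 04:34 UTC
Rule 3/3 (YSG, -06:00): 2025-11-02 05:18 UTC ≤ query < +∞
4·60 + 34 - 360 = -86 min
-86 = -1·1440 + 1354; 1354 = 22·60 + 34 → 22:34, 2025-11-20 - 1 day = 2025-11-19
→ 2025-11-19 22:34 YSG

2025-11-19 22:34 YSG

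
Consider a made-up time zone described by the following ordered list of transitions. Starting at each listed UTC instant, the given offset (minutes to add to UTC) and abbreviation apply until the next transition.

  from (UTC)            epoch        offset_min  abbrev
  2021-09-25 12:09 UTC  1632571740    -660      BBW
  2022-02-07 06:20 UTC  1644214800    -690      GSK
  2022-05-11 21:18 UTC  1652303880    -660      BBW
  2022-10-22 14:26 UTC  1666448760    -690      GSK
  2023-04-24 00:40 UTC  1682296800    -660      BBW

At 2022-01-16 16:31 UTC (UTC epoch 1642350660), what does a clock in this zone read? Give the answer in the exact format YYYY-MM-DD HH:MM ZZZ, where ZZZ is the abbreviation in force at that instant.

Query: 2022-01-16 16:31 UTC
Rule 1/5 (BBW, -11:00): 2021-09-25 12:09 UTC ≤ query < 2022-02-07 06:20 UTC
16·60 + 31 - 660 = 331 min
331 = 0·1440 + 331; 331 = 5·60 + 31 → 05:31, same day
→ 2022-01-16 05:31 BBW

2022-01-16 05:31 BBW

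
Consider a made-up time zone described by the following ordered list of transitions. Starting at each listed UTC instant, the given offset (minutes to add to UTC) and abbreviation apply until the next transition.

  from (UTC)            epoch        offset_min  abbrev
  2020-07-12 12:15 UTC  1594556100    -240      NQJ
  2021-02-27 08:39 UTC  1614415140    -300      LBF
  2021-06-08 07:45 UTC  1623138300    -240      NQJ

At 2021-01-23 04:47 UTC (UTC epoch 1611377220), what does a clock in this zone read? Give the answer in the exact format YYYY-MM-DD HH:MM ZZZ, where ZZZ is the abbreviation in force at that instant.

Query: 2021-01-23 04:47 UTC
Rule 1/3 (NQJ, -04:00): 2020-07-12 12:15 UTC ≤ query < 2021-02-27 08:39 UTC
4·60 + 47 - 240 = 47 min
47 = 0·1440 + 47; 47 = 0·60 + 47 → 00:47, same day
→ 2021-01-23 00:47 NQJ

2021-01-23 00:47 NQJ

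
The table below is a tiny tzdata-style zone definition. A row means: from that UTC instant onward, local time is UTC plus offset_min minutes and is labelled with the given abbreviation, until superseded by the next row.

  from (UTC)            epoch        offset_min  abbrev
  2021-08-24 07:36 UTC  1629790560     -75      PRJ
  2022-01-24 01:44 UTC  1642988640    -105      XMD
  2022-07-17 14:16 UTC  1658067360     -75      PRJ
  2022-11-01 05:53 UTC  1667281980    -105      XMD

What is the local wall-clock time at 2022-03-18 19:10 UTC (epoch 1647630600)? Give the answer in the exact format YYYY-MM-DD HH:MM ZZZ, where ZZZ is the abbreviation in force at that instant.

Query: 2022-03-18 19:10 UTC
Rule 2/4 (XMD, -01:45): 2022-01-24 01:44 UTC ≤ query < 2022-07-17 14:16 UTC
19·60 + 10 - 105 = 1045 min
1045 = 0·1440 + 1045; 1045 = 17·60 + 25 → 17:25, same day
→ 2022-03-18 17:25 XMD

2022-03-18 17:25 XMD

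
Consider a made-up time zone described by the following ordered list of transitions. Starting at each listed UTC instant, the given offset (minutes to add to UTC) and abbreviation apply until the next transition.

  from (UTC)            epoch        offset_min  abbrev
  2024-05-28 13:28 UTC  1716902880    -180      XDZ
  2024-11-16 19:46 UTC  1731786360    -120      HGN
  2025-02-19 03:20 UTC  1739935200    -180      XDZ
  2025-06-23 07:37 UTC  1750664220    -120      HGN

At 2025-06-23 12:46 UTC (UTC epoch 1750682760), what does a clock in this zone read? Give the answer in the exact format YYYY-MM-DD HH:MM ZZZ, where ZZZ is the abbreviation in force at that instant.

Query: 2025-06-23 12:46 UTC
Rule 4/4 (HGN, -02:00): 2025-06-23 07:37 UTC ≤ query < +∞
12·60 + 46 - 120 = 646 min
646 = 0·1440 + 646; 646 = 10·60 + 46 → 10:46, same day
→ 2025-06-23 10:46 HGN

2025-06-23 10:46 HGN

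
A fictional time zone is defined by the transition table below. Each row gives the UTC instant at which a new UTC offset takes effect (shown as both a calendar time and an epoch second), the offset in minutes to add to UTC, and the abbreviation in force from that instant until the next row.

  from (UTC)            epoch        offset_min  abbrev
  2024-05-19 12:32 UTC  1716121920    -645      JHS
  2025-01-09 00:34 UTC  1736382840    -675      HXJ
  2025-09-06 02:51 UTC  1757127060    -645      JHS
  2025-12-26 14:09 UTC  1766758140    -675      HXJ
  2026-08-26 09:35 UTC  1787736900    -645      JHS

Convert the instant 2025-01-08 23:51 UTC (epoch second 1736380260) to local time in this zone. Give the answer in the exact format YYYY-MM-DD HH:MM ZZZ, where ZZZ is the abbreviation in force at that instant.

Query: 2025-01-08 23:51 UTC
Rule 1/5 (JHS, -10:45): 2024-05-19 12:32 UTC ≤ query < 2025-01-09 00:34 UTC
23·60 + 51 - 645 = 786 min
786 = 0·1440 + 786; 786 = 13·60 + 6 → 13:06, same day
→ 2025-01-08 13:06 JHS

2025-01-08 13:06 JHS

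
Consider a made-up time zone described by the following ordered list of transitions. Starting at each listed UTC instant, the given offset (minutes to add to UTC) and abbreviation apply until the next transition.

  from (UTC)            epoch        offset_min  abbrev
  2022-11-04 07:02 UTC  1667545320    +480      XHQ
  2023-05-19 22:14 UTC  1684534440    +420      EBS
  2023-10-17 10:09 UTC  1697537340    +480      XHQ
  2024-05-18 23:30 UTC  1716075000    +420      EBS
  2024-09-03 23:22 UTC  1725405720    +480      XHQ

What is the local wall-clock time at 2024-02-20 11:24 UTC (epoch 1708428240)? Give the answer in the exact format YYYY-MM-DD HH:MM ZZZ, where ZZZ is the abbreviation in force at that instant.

2024-02-20 19:24 XHQ

Query: 2024-02-20 11:24 UTC
Rule 3/5 (XHQ, +08:00): 2023-10-17 10:09 UTC ≤ query < 2024-05-18 23:30 UTC
11·60 + 24 + 480 = 1164 min
1164 = 0·1440 + 1164; 1164 = 19·60 + 24 → 19:24, same day
→ 2024-02-20 19:24 XHQ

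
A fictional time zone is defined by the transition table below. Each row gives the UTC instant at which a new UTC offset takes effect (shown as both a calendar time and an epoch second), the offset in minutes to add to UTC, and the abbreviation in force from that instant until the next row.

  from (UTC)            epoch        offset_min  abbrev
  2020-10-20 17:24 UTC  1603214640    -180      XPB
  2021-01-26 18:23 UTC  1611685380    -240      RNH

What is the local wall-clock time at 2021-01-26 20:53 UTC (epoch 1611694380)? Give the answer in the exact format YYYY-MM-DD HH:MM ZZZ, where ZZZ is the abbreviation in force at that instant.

2021-01-26 16:53 RNH

Query: 2021-01-26 20:53 UTC
Rule 2/2 (RNH, -04:00): 2021-01-26 18:23 UTC ≤ query < +∞
20·60 + 53 - 240 = 1013 min
1013 = 0·1440 + 1013; 1013 = 16·60 + 53 → 16:53, same day
→ 2021-01-26 16:53 RNH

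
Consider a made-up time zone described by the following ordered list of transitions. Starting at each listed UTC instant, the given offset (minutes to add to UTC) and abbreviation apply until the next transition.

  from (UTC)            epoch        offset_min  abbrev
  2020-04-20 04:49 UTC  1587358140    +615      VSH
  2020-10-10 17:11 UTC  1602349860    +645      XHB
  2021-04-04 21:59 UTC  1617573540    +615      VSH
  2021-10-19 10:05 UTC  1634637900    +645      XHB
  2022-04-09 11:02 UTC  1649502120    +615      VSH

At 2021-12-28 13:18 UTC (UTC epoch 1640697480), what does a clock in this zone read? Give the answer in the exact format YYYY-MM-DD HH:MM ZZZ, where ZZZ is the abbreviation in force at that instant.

2021-12-29 00:03 XHB

Query: 2021-12-28 13:18 UTC
Rule 4/5 (XHB, +10:45): 2021-10-19 10:05 UTC ≤ query < 2022-04-09 11:02 UTC
13·60 + 18 + 645 = 1443 min
1443 = 1·1440 + 3; 3 = 0·60 + 3 → 00:03, 2021-12-28 + 1 day = 2021-12-29
→ 2021-12-29 00:03 XHB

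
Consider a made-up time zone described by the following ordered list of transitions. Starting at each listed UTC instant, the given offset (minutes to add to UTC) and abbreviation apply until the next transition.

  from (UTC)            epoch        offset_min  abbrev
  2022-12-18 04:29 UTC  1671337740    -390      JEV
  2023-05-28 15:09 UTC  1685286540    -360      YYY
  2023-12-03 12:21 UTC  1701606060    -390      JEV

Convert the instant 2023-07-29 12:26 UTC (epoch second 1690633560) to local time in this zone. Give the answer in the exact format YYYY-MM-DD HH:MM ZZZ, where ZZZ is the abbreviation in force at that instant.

2023-07-29 06:26 YYY

Query: 2023-07-29 12:26 UTC
Rule 2/3 (YYY, -06:00): 2023-05-28 15:09 UTC ≤ query < 2023-12-03 12:21 UTC
12·60 + 26 - 360 = 386 min
386 = 0·1440 + 386; 386 = 6·60 + 26 → 06:26, same day
→ 2023-07-29 06:26 YYY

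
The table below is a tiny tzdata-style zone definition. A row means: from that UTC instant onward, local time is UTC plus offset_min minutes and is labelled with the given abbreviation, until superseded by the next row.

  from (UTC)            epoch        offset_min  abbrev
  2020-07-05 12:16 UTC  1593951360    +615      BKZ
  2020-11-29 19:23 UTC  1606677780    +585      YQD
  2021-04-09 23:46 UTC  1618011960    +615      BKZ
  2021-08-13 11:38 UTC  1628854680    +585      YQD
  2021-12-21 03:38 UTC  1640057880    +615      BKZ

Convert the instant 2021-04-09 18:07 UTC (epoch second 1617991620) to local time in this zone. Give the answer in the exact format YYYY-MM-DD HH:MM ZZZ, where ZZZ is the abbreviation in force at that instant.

2021-04-10 03:52 YQD

Query: 2021-04-09 18:07 UTC
Rule 2/5 (YQD, +09:45): 2020-11-29 19:23 UTC ≤ query < 2021-04-09 23:46 UTC
18·60 + 7 + 585 = 1672 min
1672 = 1·1440 + 232; 232 = 3·60 + 52 → 03:52, 2021-04-09 + 1 day = 2021-04-10
→ 2021-04-10 03:52 YQD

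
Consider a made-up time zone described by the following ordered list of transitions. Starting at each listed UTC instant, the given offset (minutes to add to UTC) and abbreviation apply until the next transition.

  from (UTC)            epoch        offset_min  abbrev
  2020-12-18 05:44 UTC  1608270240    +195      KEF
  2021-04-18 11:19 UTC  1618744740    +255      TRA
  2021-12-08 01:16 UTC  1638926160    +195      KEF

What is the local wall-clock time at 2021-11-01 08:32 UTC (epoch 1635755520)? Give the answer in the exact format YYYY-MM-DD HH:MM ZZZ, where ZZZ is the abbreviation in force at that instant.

2021-11-01 12:47 TRA

Query: 2021-11-01 08:32 UTC
Rule 2/3 (TRA, +04:15): 2021-04-18 11:19 UTC ≤ query < 2021-12-08 01:16 UTC
8·60 + 32 + 255 = 767 min
767 = 0·1440 + 767; 767 = 12·60 + 47 → 12:47, same day
→ 2021-11-01 12:47 TRA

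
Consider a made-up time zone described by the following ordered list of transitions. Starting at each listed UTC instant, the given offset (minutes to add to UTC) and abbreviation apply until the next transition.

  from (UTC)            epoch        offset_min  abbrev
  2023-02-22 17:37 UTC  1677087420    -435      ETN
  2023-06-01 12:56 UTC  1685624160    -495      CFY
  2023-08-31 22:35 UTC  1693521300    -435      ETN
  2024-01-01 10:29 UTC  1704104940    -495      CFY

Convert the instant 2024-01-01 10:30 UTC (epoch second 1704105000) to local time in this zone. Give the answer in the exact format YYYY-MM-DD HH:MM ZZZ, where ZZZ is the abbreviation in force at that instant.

Query: 2024-01-01 10:30 UTC
Rule 4/4 (CFY, -08:15): 2024-01-01 10:29 UTC ≤ query < +∞
10·60 + 30 - 495 = 135 min
135 = 0·1440 + 135; 135 = 2·60 + 15 → 02:15, same day
→ 2024-01-01 02:15 CFY

2024-01-01 02:15 CFY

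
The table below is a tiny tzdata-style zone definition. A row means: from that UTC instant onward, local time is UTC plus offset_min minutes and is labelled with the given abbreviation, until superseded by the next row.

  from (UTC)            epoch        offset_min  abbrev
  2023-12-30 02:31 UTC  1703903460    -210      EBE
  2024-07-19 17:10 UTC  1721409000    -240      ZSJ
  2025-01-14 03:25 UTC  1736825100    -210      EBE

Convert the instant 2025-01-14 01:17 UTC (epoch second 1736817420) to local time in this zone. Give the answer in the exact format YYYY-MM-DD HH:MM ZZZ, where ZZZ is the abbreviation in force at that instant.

2025-01-13 21:17 ZSJ

Query: 2025-01-14 01:17 UTC
Rule 2/3 (ZSJ, -04:00): 2024-07-19 17:10 UTC ≤ query < 2025-01-14 03:25 UTC
1·60 + 17 - 240 = -163 min
-163 = -1·1440 + 1277; 1277 = 21·60 + 17 → 21:17, 2025-01-14 - 1 day = 2025-01-13
→ 2025-01-13 21:17 ZSJ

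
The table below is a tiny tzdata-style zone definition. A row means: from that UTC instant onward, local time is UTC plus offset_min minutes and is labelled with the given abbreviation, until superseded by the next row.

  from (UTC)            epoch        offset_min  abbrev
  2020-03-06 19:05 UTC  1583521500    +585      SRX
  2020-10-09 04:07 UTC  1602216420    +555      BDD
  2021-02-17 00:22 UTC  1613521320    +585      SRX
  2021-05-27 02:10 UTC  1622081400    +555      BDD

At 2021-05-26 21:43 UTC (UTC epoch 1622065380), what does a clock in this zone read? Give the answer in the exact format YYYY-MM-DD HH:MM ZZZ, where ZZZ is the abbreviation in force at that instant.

Query: 2021-05-26 21:43 UTC
Rule 3/4 (SRX, +09:45): 2021-02-17 00:22 UTC ≤ query < 2021-05-27 02:10 UTC
21·60 + 43 + 585 = 1888 min
1888 = 1·1440 + 448; 448 = 7·60 + 28 → 07:28, 2021-05-26 + 1 day = 2021-05-27
→ 2021-05-27 07:28 SRX

2021-05-27 07:28 SRX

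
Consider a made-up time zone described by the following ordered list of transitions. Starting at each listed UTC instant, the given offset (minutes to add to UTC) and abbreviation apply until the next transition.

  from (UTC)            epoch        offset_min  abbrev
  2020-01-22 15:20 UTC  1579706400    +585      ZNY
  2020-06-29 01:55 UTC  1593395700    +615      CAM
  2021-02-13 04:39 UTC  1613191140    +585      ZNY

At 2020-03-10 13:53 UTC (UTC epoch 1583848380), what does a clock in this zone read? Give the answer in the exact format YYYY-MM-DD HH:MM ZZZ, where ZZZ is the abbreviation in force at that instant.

Query: 2020-03-10 13:53 UTC
Rule 1/3 (ZNY, +09:45): 2020-01-22 15:20 UTC ≤ query < 2020-06-29 01:55 UTC
13·60 + 53 + 585 = 1418 min
1418 = 0·1440 + 1418; 1418 = 23·60 + 38 → 23:38, same day
→ 2020-03-10 23:38 ZNY

2020-03-10 23:38 ZNY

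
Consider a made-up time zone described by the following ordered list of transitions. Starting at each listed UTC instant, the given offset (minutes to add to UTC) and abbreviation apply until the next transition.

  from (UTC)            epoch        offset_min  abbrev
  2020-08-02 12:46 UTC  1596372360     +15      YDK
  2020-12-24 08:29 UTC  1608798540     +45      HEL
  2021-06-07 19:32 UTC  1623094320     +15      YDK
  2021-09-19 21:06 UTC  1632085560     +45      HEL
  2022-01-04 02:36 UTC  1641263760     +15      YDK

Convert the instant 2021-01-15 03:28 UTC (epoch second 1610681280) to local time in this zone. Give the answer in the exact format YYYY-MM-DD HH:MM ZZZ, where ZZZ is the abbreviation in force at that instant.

2021-01-15 04:13 HEL

Query: 2021-01-15 03:28 UTC
Rule 2/5 (HEL, +00:45): 2020-12-24 08:29 UTC ≤ query < 2021-06-07 19:32 UTC
3·60 + 28 + 45 = 253 min
253 = 0·1440 + 253; 253 = 4·60 + 13 → 04:13, same day
→ 2021-01-15 04:13 HEL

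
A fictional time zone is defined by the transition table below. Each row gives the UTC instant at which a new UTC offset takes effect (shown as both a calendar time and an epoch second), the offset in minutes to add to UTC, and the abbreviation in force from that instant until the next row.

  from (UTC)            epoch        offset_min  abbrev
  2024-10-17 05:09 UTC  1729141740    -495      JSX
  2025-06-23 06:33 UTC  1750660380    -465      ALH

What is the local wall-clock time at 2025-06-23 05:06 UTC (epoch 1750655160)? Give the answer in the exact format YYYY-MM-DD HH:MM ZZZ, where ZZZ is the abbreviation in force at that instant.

2025-06-22 20:51 JSX

Query: 2025-06-23 05:06 UTC
Rule 1/2 (JSX, -08:15): 2024-10-17 05:09 UTC ≤ query < 2025-06-23 06:33 UTC
5·60 + 6 - 495 = -189 min
-189 = -1·1440 + 1251; 1251 = 20·60 + 51 → 20:51, 2025-06-23 - 1 day = 2025-06-22
→ 2025-06-22 20:51 JSX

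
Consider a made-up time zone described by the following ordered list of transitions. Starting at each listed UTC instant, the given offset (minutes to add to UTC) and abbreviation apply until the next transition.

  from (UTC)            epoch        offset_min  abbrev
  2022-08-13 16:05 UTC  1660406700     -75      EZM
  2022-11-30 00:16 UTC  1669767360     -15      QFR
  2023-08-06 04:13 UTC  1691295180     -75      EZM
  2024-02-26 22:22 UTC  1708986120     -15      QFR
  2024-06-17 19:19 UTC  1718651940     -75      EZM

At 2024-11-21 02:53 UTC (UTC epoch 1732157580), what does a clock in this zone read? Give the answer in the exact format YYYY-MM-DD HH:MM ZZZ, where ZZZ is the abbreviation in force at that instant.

2024-11-21 01:38 EZM

Query: 2024-11-21 02:53 UTC
Rule 5/5 (EZM, -01:15): 2024-06-17 19:19 UTC ≤ query < +∞
2·60 + 53 - 75 = 98 min
98 = 0·1440 + 98; 98 = 1·60 + 38 → 01:38, same day
→ 2024-11-21 01:38 EZM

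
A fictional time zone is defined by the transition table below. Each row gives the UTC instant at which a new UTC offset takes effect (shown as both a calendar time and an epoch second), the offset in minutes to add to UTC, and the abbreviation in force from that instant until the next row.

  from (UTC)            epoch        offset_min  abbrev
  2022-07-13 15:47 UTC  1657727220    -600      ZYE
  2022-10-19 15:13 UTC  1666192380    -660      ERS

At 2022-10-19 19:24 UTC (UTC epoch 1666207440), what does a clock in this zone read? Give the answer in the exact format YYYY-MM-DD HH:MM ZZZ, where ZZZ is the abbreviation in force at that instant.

Query: 2022-10-19 19:24 UTC
Rule 2/2 (ERS, -11:00): 2022-10-19 15:13 UTC ≤ query < +∞
19·60 + 24 - 660 = 504 min
504 = 0·1440 + 504; 504 = 8·60 + 24 → 08:24, same day
→ 2022-10-19 08:24 ERS

2022-10-19 08:24 ERS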